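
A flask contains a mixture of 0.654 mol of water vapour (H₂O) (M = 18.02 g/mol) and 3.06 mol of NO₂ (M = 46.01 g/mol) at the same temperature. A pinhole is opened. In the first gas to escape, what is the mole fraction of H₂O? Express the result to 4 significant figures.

The effusion rate of species i is ∝ p_i/√M_i ∝ n_i/√M_i.
Mole fraction of H₂O in the effusate = (n_H₂O/√M_H₂O) / (n_H₂O/√M_H₂O + n_NO₂/√M_NO₂)
= (0.654/√18.02) / (0.654/√18.02 + 3.06/√46.01) = 0.1541/(0.1541 + 0.4511) = 0.2546.

0.2546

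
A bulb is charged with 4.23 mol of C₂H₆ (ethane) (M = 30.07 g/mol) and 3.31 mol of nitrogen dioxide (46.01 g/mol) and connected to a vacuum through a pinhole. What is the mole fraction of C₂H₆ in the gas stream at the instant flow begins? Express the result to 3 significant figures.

Rate_i ∝ x_i/√M_i (Graham's law weighted by mole fraction), so the effusate composition follows n_i/√M_i.
So x_C₂H₆ in the escaping gas = (n_C₂H₆/√M_C₂H₆) / Σ(n_i/√M_i)
= (4.23/√30.07) / (4.23/√30.07 + 3.31/√46.01) = 0.7714/(0.7714 + 0.4880) = 0.613.

0.613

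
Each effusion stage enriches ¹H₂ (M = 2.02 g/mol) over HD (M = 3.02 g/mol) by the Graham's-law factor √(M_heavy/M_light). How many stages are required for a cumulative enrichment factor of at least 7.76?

Single-stage factor α = √(3.02/2.02), so ln α = ½ ln(1.49505) = 0.2011.
Need α^N ≥ 7.76 ⇒ N ≥ ln(7.76) / ln α = 2.049 / 0.2011 = 10.19.
So at least 11 stages are needed.

11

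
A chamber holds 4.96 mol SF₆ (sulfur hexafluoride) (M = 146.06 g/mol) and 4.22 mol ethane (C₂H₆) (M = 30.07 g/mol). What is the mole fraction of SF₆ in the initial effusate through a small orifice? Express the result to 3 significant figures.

0.348

Rate_i ∝ x_i/√M_i (Graham's law weighted by mole fraction), so the effusate composition follows n_i/√M_i.
So x_SF₆ in the escaping gas = (n_SF₆/√M_SF₆) / Σ(n_i/√M_i)
= (4.96/√146.06) / (4.96/√146.06 + 4.22/√30.07) = 0.4104/(0.4104 + 0.7696) = 0.348.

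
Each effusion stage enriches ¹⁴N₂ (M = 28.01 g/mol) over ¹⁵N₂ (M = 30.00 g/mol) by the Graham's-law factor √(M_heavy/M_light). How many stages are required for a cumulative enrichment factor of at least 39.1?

107

Per stage α = (30.00/28.01)^(1/2) = 1.07105^0.5, giving ln α = 0.03432.
Need α^N ≥ 39.1 ⇒ N ≥ ln(39.1) / ln α = 3.666 / 0.03432 = 106.83.
Minimum whole number of stages: N = 107.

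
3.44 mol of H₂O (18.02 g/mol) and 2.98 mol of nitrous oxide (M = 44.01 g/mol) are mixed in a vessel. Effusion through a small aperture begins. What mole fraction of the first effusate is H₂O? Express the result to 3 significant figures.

0.643

Each component's effusion rate ∝ (its partial pressure)·(1/√M) ∝ n_i/√M_i.
x_H₂O(eff) = (n_H₂O/√M_H₂O) / (n_H₂O/√M_H₂O + n_N₂O/√M_N₂O)
= (3.44/√18.02) / (3.44/√18.02 + 2.98/√44.01) = 0.8104/(0.8104 + 0.4492) = 0.643.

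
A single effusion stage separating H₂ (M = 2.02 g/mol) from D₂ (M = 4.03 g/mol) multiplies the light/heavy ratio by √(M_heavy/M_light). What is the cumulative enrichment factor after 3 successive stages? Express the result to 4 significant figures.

2.818

Overall factor = α^3 with α = √(4.03/2.02), i.e. (4.03/2.02)^(3/2).
= 1.99505^(3/2) = 2.818.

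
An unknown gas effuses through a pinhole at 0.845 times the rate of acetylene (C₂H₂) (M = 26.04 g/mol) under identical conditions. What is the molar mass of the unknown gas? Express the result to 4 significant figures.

36.47 g/mol

Since effusion rate ∝ 1/√M, rate_X/rate_C₂H₂ = √(M_C₂H₂/M_X).
0.845 = √(26.04/M_X)
M_X = 26.04 / 0.845² = 26.04 / 0.7140 = 36.47 g/mol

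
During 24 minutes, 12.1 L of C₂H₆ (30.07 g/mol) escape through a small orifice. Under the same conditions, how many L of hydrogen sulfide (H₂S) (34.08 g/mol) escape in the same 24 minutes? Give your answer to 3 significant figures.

Using Graham's law: rate_H₂S/rate_C₂H₆ = √(M_C₂H₆/M_H₂S) = √(30.07/34.08) = √0.8823 = 0.9393.
So the volume for H₂S is 12.1 × 0.9393 = 11.4 L.

11.4 L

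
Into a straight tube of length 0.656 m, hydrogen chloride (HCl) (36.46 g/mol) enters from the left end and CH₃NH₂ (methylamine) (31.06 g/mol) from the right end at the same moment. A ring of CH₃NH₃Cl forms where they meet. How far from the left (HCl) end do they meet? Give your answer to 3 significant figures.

0.315 m

The fronts meet when d_HCl + d_CH₃NH₂ = L with d_HCl/d_CH₃NH₂ = √(M_CH₃NH₂/M_HCl) (Graham's law). Here √(M_CH₃NH₂/M_HCl) = √(31.06/36.46) = 0.9230.
With d_HCl + d_CH₃NH₂ = 0.656 m, d_CH₃NH₂ = 0.656/(1 + 0.9230) = 0.3411 m.
d_HCl = 0.656 − 0.3411 = 0.315 m.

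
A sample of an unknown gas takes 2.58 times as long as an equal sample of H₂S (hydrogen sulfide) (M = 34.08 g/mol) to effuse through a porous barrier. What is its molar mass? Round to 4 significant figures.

Graham's law gives t_X/t_H₂S = √(M_X/M_H₂S).
2.58 = √(M_X/34.08)
M_X = 34.08 × 2.58² = 34.08 × 6.656 = 226.9 g/mol

226.9 g/mol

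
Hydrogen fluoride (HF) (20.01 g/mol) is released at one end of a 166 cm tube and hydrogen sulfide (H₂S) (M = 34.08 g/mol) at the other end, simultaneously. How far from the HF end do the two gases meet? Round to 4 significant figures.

Distances travelled in equal time are proportional to diffusion rates, so d_HF/d_H₂S = √(M_H₂S/M_HF) = √(34.08/20.01) = 1.305.
With d_HF + d_H₂S = 166 cm, d_H₂S = 166/(1 + 1.305) = 72.02 cm.
d_HF = 166 − 72.02 = 93.98 cm.

93.98 cm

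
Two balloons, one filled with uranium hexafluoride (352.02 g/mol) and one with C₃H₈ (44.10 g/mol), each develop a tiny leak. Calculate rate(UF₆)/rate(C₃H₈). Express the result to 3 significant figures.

By Graham's law, rate_UF₆/rate_C₃H₈ = √(M_C₃H₈/M_UF₆) = √(44.10/352.02) = √0.1253 = 0.354.

0.354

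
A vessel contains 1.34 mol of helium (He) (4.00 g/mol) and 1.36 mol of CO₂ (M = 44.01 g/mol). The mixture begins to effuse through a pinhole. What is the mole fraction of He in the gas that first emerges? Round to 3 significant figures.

Each component's effusion rate ∝ (its partial pressure)·(1/√M) ∝ n_i/√M_i.
x_He(eff) = (n_He/√M_He) / (n_He/√M_He + n_CO₂/√M_CO₂)
= (1.34/√4.00) / (1.34/√4.00 + 1.36/√44.01) = 0.6700/(0.6700 + 0.2050) = 0.766.

0.766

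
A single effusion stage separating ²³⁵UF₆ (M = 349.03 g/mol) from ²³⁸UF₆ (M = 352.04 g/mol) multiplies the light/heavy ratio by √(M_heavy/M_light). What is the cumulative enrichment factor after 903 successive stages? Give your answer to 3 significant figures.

After 903 stages the ratio has grown by (√(352.04/349.03))^903 = (352.04/349.03)^(903/2).
= 1.00862^(903/2) = 48.3.

48.3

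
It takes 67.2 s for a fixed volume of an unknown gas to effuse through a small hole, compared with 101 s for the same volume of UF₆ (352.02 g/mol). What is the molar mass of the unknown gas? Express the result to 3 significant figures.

Graham's law gives t_X/t_UF₆ = √(M_X/M_UF₆).
67.2/101 = 0.6653 = √(M_X/352.02)
M_X = 352.02 × 0.6653² = 352.02 × 0.4427 = 156 g/mol

156 g/mol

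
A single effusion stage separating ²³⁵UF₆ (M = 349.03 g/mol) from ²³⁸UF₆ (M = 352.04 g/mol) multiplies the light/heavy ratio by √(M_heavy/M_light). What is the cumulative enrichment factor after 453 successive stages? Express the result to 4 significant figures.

After 453 stages the ratio has grown by (√(352.04/349.03))^453 = (352.04/349.03)^(453/2).
= 1.00862^(453/2) = 6.993.

6.993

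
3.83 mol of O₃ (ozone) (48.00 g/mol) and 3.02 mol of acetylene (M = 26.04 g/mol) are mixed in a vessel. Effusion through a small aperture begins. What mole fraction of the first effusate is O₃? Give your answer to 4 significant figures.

0.4830

The effusion rate of species i is ∝ p_i/√M_i ∝ n_i/√M_i.
x_O₃(eff) = (n_O₃/√M_O₃) / (n_O₃/√M_O₃ + n_C₂H₂/√M_C₂H₂)
= (3.83/√48.00) / (3.83/√48.00 + 3.02/√26.04) = 0.5528/(0.5528 + 0.5918) = 0.4830.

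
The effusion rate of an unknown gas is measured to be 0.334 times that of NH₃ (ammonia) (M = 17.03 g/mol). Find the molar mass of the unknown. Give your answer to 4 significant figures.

152.7 g/mol

Graham's law gives rate_X/rate_NH₃ = √(M_NH₃/M_X).
0.334 = √(17.03/M_X)
M_X = 17.03 / 0.334² = 17.03 / 0.1116 = 152.7 g/mol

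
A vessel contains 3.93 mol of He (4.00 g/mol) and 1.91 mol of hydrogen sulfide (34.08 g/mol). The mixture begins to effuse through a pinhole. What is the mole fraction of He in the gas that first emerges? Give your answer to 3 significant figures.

Each component's effusion rate ∝ (its partial pressure)·(1/√M) ∝ n_i/√M_i.
x_He(eff) = (n_He/√M_He) / (n_He/√M_He + n_H₂S/√M_H₂S)
= (3.93/√4.00) / (3.93/√4.00 + 1.91/√34.08) = 1.965/(1.965 + 0.3272) = 0.857.

0.857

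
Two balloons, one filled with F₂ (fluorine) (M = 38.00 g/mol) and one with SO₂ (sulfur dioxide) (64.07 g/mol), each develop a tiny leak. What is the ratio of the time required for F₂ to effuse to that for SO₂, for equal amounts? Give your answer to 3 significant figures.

Using Graham's law: t_F₂/t_SO₂ = √(M_F₂/M_SO₂) = √(38.00/64.07) = √0.5931 = 0.770.

0.770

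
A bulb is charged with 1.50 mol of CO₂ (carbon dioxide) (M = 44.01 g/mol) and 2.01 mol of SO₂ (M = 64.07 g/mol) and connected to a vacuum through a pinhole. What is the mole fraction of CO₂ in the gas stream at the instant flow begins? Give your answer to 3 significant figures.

Rate_i ∝ x_i/√M_i (Graham's law weighted by mole fraction), so the effusate composition follows n_i/√M_i.
x_CO₂(eff) = (n_CO₂/√M_CO₂) / (n_CO₂/√M_CO₂ + n_SO₂/√M_SO₂)
= (1.50/√44.01) / (1.50/√44.01 + 2.01/√64.07) = 0.2261/(0.2261 + 0.2511) = 0.474.

0.474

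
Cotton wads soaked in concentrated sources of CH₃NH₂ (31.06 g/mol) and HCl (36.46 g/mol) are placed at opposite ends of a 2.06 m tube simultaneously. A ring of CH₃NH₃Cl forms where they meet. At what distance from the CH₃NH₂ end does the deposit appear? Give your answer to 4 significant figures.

The fronts meet when d_CH₃NH₂ + d_HCl = L with d_CH₃NH₂/d_HCl = √(M_HCl/M_CH₃NH₂) (Graham's law). Here √(M_HCl/M_CH₃NH₂) = √(36.46/31.06) = 1.083.
With d_CH₃NH₂ + d_HCl = 2.06 m, d_HCl = 2.06/(1 + 1.083) = 0.9887 m.
d_CH₃NH₂ = 2.06 − 0.9887 = 1.071 m.

1.071 m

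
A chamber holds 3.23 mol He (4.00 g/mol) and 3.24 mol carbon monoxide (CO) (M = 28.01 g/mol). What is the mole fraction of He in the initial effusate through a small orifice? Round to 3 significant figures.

Effusion rate of each component ∝ n_i/√M_i (partial pressure × 1/√M).
x_He(eff) = (n_He/√M_He) / (n_He/√M_He + n_CO/√M_CO)
= (3.23/√4.00) / (3.23/√4.00 + 3.24/√28.01) = 1.615/(1.615 + 0.6122) = 0.725.

0.725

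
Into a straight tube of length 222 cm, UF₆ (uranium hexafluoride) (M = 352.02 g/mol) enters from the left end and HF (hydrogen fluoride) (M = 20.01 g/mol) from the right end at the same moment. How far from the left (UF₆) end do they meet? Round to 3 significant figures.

Graham's law gives d_UF₆/d_HF = rate_UF₆/rate_HF = √(M_HF/M_UF₆) = √(20.01/352.02) = 0.2384.
With d_UF₆ + d_HF = 222 cm, d_HF = 222/(1 + 0.2384) = 179.3 cm.
d_UF₆ = 222 − 179.3 = 42.7 cm.

42.7 cm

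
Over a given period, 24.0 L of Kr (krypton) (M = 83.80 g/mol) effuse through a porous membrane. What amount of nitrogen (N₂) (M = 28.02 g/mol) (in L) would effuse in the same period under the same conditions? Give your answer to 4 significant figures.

From Graham's law, rate_N₂/rate_Kr = √(M_Kr/M_N₂) = √(83.80/28.02) = √2.991 = 1.729.
So the volume for N₂ is 24.0 × 1.729 = 41.50 L.

41.50 L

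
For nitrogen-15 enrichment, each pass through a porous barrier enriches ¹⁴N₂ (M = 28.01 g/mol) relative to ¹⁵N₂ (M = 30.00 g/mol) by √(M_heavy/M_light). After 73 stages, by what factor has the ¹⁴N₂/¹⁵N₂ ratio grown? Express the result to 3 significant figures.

12.2

The single-stage factor is √(M_heavy/M_light), so 73 stages give [√(30.00/28.01)]^73 = (30.00/28.01)^(73/2).
= 1.07105^(73/2) = 12.2.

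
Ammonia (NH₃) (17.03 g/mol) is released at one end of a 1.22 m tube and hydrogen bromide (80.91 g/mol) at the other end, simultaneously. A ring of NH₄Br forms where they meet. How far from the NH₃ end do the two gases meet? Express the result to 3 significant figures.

The fronts meet when d_NH₃ + d_HBr = L with d_NH₃/d_HBr = √(M_HBr/M_NH₃) (Graham's law). Here √(M_HBr/M_NH₃) = √(80.91/17.03) = 2.180.
With d_NH₃ + d_HBr = 1.22 m, d_HBr = 1.22/(1 + 2.180) = 0.3837 m.
d_NH₃ = 1.22 − 0.3837 = 0.836 m.

0.836 m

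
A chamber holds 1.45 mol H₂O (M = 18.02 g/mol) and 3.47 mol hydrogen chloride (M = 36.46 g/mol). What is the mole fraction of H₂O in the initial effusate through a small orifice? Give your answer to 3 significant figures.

Rate_i ∝ x_i/√M_i (Graham's law weighted by mole fraction), so the effusate composition follows n_i/√M_i.
Mole fraction of H₂O in the effusate = (n_H₂O/√M_H₂O) / (n_H₂O/√M_H₂O + n_HCl/√M_HCl)
= (1.45/√18.02) / (1.45/√18.02 + 3.47/√36.46) = 0.3416/(0.3416 + 0.5747) = 0.373.

0.373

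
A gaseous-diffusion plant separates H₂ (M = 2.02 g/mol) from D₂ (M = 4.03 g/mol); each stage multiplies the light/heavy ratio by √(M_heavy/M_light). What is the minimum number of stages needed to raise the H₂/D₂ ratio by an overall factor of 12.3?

Per stage α = (4.03/2.02)^(1/2) = 1.99505^0.5, giving ln α = 0.3453.
Need α^N ≥ 12.3 ⇒ N ≥ ln(12.3) / ln α = 2.510 / 0.3453 = 7.27.
Minimum whole number of stages: N = 8.

8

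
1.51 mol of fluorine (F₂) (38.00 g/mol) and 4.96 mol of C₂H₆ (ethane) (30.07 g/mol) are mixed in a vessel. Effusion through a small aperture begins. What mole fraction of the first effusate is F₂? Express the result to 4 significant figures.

0.2131

The effusion rate of species i is ∝ p_i/√M_i ∝ n_i/√M_i.
So x_F₂ in the escaping gas = (n_F₂/√M_F₂) / Σ(n_i/√M_i)
= (1.51/√38.00) / (1.51/√38.00 + 4.96/√30.07) = 0.2450/(0.2450 + 0.9045) = 0.2131.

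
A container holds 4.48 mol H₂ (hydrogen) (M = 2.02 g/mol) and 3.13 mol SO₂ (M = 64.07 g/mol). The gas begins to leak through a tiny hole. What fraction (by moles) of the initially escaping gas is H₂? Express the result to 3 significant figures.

Rate_i ∝ x_i/√M_i (Graham's law weighted by mole fraction), so the effusate composition follows n_i/√M_i.
Mole fraction of H₂ in the effusate = (n_H₂/√M_H₂) / (n_H₂/√M_H₂ + n_SO₂/√M_SO₂)
= (4.48/√2.02) / (4.48/√2.02 + 3.13/√64.07) = 3.152/(3.152 + 0.3910) = 0.890.

0.890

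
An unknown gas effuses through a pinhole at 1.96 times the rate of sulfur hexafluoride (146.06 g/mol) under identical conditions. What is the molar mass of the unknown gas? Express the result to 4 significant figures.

38.02 g/mol

From Graham's law, rate_X/rate_SF₆ = √(M_SF₆/M_X).
1.96 = √(146.06/M_X)
M_X = 146.06 / 1.96² = 146.06 / 3.842 = 38.02 g/mol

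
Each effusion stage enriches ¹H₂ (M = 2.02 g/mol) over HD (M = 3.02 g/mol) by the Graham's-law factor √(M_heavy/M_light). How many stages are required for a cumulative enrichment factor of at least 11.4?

13

Single-stage factor α = √(3.02/2.02), so ln α = ½ ln(1.49505) = 0.2011.
Need α^N ≥ 11.4 ⇒ N ≥ ln(11.4) / ln α = 2.434 / 0.2011 = 12.10.
Minimum whole number of stages: N = 13.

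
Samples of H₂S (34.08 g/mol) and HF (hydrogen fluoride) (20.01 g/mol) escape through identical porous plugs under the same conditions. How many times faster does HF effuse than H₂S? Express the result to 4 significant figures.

Using Graham's law: rate_HF/rate_H₂S = √(M_H₂S/M_HF) = √(34.08/20.01) = √1.703 = 1.305.

1.305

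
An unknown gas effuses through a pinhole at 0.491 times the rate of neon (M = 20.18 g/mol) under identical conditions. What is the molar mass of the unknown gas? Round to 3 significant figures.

83.7 g/mol

From Graham's law, rate_X/rate_Ne = √(M_Ne/M_X).
0.491 = √(20.18/M_X)
M_X = 20.18 / 0.491² = 20.18 / 0.2411 = 83.7 g/mol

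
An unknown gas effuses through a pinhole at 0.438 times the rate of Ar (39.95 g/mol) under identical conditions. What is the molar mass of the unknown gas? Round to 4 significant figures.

Graham's law gives rate_X/rate_Ar = √(M_Ar/M_X).
0.438 = √(39.95/M_X)
M_X = 39.95 / 0.438² = 39.95 / 0.1918 = 208.2 g/mol

208.2 g/mol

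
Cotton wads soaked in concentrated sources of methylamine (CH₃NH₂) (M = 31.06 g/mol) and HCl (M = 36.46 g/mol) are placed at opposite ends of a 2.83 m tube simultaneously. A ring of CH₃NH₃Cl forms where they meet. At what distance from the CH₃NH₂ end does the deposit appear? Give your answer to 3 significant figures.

Graham's law gives d_CH₃NH₂/d_HCl = rate_CH₃NH₂/rate_HCl = √(M_HCl/M_CH₃NH₂) = √(36.46/31.06) = 1.083.
With d_CH₃NH₂ + d_HCl = 2.83 m, d_HCl = 2.83/(1 + 1.083) = 1.358 m.
d_CH₃NH₂ = 2.83 − 1.358 = 1.47 m.

1.47 m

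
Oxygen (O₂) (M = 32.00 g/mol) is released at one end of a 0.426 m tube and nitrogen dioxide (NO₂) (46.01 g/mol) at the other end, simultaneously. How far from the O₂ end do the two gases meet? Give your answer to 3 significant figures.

0.232 m

The fronts meet when d_O₂ + d_NO₂ = L with d_O₂/d_NO₂ = √(M_NO₂/M_O₂) (Graham's law). Here √(M_NO₂/M_O₂) = √(46.01/32.00) = 1.199.
With d_O₂ + d_NO₂ = 0.426 m, d_NO₂ = 0.426/(1 + 1.199) = 0.1937 m.
d_O₂ = 0.426 − 0.1937 = 0.232 m.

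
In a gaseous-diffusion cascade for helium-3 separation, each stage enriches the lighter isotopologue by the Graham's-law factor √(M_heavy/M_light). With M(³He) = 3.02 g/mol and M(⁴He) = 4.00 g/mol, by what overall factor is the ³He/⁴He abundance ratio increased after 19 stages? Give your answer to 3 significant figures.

Each stage multiplies the ratio by α = √(4.00/3.02), so after 19 stages the overall factor is α^19 = (4.00/3.02)^(19/2).
= 1.32450^(19/2) = 14.4.

14.4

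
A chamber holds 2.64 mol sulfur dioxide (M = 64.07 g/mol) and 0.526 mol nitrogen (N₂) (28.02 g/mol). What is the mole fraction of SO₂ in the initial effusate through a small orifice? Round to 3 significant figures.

Each component's effusion rate ∝ (its partial pressure)·(1/√M) ∝ n_i/√M_i.
So x_SO₂ in the escaping gas = (n_SO₂/√M_SO₂) / Σ(n_i/√M_i)
= (2.64/√64.07) / (2.64/√64.07 + 0.526/√28.02) = 0.3298/(0.3298 + 0.09937) = 0.768.

0.768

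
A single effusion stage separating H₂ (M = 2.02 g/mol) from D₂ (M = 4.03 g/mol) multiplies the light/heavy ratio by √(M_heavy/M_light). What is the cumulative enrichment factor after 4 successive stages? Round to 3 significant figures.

After 4 stages the ratio has grown by (√(4.03/2.02))^4 = (4.03/2.02)^(4/2).
= 1.99505^2 = 3.98.

3.98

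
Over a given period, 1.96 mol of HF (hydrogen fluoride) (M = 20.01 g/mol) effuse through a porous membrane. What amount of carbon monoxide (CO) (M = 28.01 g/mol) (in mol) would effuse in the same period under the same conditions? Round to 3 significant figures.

Since effusion rate ∝ 1/√M, rate_CO/rate_HF = √(M_HF/M_CO) = √(20.01/28.01) = √0.7144 = 0.8452.
So the amount for CO is 1.96 × 0.8452 = 1.66 mol.

1.66 mol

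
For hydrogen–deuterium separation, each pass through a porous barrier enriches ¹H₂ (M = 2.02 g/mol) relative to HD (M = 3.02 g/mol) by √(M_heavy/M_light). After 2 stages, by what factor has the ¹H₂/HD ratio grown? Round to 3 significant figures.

1.50

The single-stage factor is √(M_heavy/M_light), so 2 stages give [√(3.02/2.02)]^2 = (3.02/2.02)^(2/2).
= 1.49505^1 = 1.50.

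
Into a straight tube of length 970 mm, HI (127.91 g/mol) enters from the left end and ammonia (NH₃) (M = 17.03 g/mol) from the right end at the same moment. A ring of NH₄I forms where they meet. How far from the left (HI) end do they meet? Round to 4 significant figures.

259.3 mm

Graham's law gives d_HI/d_NH₃ = rate_HI/rate_NH₃ = √(M_NH₃/M_HI) = √(17.03/127.91) = 0.3649.
With d_HI + d_NH₃ = 970 mm, d_NH₃ = 970/(1 + 0.3649) = 710.7 mm.
d_HI = 970 − 710.7 = 259.3 mm.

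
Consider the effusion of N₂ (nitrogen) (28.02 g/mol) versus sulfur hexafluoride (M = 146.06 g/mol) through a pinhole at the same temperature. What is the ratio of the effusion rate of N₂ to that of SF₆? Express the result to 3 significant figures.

By Graham's law, rate_N₂/rate_SF₆ = √(M_SF₆/M_N₂) = √(146.06/28.02) = √5.213 = 2.28.

2.28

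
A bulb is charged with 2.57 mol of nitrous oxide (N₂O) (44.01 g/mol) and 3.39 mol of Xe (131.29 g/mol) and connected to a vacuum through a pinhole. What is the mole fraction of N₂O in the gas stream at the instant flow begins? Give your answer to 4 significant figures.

The effusion rate of species i is ∝ p_i/√M_i ∝ n_i/√M_i.
Mole fraction of N₂O in the effusate = (n_N₂O/√M_N₂O) / (n_N₂O/√M_N₂O + n_Xe/√M_Xe)
= (2.57/√44.01) / (2.57/√44.01 + 3.39/√131.29) = 0.3874/(0.3874 + 0.2959) = 0.5670.

0.5670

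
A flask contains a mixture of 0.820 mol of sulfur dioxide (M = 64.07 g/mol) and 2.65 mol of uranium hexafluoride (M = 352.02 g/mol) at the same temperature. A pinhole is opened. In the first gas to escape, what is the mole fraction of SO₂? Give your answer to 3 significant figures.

0.420

The effusion rate of species i is ∝ p_i/√M_i ∝ n_i/√M_i.
x_SO₂(eff) = (n_SO₂/√M_SO₂) / (n_SO₂/√M_SO₂ + n_UF₆/√M_UF₆)
= (0.820/√64.07) / (0.820/√64.07 + 2.65/√352.02) = 0.1024/(0.1024 + 0.1412) = 0.420.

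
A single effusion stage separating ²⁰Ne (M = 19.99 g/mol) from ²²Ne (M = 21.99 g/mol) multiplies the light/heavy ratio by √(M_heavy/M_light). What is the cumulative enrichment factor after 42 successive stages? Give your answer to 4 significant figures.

7.407

After 42 stages the ratio has grown by (√(21.99/19.99))^42 = (21.99/19.99)^(42/2).
= 1.10005^21 = 7.407.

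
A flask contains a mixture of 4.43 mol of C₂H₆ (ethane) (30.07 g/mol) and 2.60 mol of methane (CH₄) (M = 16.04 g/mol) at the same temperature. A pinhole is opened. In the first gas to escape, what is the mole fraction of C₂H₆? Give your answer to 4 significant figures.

Rate_i ∝ x_i/√M_i (Graham's law weighted by mole fraction), so the effusate composition follows n_i/√M_i.
x_C₂H₆(eff) = (n_C₂H₆/√M_C₂H₆) / (n_C₂H₆/√M_C₂H₆ + n_CH₄/√M_CH₄)
= (4.43/√30.07) / (4.43/√30.07 + 2.60/√16.04) = 0.8079/(0.8079 + 0.6492) = 0.5544.

0.5544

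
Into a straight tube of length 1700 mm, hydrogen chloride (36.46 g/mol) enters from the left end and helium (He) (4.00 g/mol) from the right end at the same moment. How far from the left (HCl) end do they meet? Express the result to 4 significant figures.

The fronts meet when d_HCl + d_He = L with d_HCl/d_He = √(M_He/M_HCl) (Graham's law). Here √(M_He/M_HCl) = √(4.00/36.46) = 0.3312.
With d_HCl + d_He = 1700 mm, d_He = 1700/(1 + 0.3312) = 1277 mm.
d_HCl = 1700 − 1277 = 423.0 mm.

423.0 mm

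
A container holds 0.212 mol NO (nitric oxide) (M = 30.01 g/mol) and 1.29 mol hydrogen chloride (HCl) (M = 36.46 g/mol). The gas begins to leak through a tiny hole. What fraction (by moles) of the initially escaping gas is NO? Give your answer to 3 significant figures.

Effusion rate of each component ∝ n_i/√M_i (partial pressure × 1/√M).
x_NO(eff) = (n_NO/√M_NO) / (n_NO/√M_NO + n_HCl/√M_HCl)
= (0.212/√30.01) / (0.212/√30.01 + 1.29/√36.46) = 0.03870/(0.03870 + 0.2136) = 0.153.

0.153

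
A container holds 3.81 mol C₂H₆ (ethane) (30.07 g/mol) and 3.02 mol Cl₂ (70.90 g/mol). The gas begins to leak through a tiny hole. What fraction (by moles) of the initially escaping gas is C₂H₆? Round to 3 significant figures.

Effusion rate of each component ∝ n_i/√M_i (partial pressure × 1/√M).
Mole fraction of C₂H₆ in the effusate = (n_C₂H₆/√M_C₂H₆) / (n_C₂H₆/√M_C₂H₆ + n_Cl₂/√M_Cl₂)
= (3.81/√30.07) / (3.81/√30.07 + 3.02/√70.90) = 0.6948/(0.6948 + 0.3587) = 0.660.

0.660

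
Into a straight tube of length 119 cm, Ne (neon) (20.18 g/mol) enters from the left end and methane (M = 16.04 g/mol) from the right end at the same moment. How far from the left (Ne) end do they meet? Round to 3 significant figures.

56.1 cm

The fronts meet when d_Ne + d_CH₄ = L with d_Ne/d_CH₄ = √(M_CH₄/M_Ne) (Graham's law). Here √(M_CH₄/M_Ne) = √(16.04/20.18) = 0.8915.
With d_Ne + d_CH₄ = 119 cm, d_CH₄ = 119/(1 + 0.8915) = 62.91 cm.
d_Ne = 119 − 62.91 = 56.1 cm.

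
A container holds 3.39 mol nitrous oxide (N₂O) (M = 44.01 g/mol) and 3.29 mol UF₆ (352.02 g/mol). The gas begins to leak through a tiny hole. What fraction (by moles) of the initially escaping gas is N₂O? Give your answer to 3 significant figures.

0.745

The effusion rate of species i is ∝ p_i/√M_i ∝ n_i/√M_i.
Mole fraction of N₂O in the effusate = (n_N₂O/√M_N₂O) / (n_N₂O/√M_N₂O + n_UF₆/√M_UF₆)
= (3.39/√44.01) / (3.39/√44.01 + 3.29/√352.02) = 0.5110/(0.5110 + 0.1754) = 0.745.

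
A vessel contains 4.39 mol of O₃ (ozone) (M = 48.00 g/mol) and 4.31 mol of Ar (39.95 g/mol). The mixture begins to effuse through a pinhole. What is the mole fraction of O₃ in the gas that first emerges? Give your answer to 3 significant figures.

Rate_i ∝ x_i/√M_i (Graham's law weighted by mole fraction), so the effusate composition follows n_i/√M_i.
x_O₃(eff) = (n_O₃/√M_O₃) / (n_O₃/√M_O₃ + n_Ar/√M_Ar)
= (4.39/√48.00) / (4.39/√48.00 + 4.31/√39.95) = 0.6336/(0.6336 + 0.6819) = 0.482.

0.482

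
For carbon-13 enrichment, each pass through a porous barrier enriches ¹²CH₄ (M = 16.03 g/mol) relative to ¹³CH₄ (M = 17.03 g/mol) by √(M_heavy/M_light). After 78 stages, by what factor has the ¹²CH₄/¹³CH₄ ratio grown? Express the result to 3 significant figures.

10.6

The single-stage factor is √(M_heavy/M_light), so 78 stages give [√(17.03/16.03)]^78 = (17.03/16.03)^(78/2).
= 1.06238^39 = 10.6.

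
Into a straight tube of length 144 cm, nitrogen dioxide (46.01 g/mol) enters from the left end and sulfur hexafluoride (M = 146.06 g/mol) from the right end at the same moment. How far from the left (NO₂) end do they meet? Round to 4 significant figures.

Graham's law gives d_NO₂/d_SF₆ = rate_NO₂/rate_SF₆ = √(M_SF₆/M_NO₂) = √(146.06/46.01) = 1.782.
With d_NO₂ + d_SF₆ = 144 cm, d_SF₆ = 144/(1 + 1.782) = 51.77 cm.
d_NO₂ = 144 − 51.77 = 92.23 cm.

92.23 cm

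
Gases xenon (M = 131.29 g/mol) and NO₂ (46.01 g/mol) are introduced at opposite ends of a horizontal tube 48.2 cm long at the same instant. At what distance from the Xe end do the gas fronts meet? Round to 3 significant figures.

17.9 cm

Distances travelled in equal time are proportional to diffusion rates, so d_Xe/d_NO₂ = √(M_NO₂/M_Xe) = √(46.01/131.29) = 0.5920.
With d_Xe + d_NO₂ = 48.2 cm, d_NO₂ = 48.2/(1 + 0.5920) = 30.28 cm.
d_Xe = 48.2 − 30.28 = 17.9 cm.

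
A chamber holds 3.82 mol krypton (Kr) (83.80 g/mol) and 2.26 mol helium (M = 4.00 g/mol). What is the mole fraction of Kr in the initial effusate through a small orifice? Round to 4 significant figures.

Effusion rate of each component ∝ n_i/√M_i (partial pressure × 1/√M).
So x_Kr in the escaping gas = (n_Kr/√M_Kr) / Σ(n_i/√M_i)
= (3.82/√83.80) / (3.82/√83.80 + 2.26/√4.00) = 0.4173/(0.4173 + 1.130) = 0.2697.

0.2697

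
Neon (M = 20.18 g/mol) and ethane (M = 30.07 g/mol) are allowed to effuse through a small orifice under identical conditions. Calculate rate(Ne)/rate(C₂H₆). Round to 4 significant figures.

From Graham's law, rate_Ne/rate_C₂H₆ = √(M_C₂H₆/M_Ne) = √(30.07/20.18) = √1.490 = 1.221.

1.221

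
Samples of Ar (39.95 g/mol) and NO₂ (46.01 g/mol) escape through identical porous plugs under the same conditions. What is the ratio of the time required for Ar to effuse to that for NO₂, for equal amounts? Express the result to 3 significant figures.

0.932

By Graham's law, t_Ar/t_NO₂ = √(M_Ar/M_NO₂) = √(39.95/46.01) = √0.8683 = 0.932.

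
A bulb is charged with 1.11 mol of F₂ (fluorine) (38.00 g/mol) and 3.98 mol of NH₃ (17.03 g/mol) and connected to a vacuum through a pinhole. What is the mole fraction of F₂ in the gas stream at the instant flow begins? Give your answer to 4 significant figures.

0.1573

Rate_i ∝ x_i/√M_i (Graham's law weighted by mole fraction), so the effusate composition follows n_i/√M_i.
x_F₂(eff) = (n_F₂/√M_F₂) / (n_F₂/√M_F₂ + n_NH₃/√M_NH₃)
= (1.11/√38.00) / (1.11/√38.00 + 3.98/√17.03) = 0.1801/(0.1801 + 0.9644) = 0.1573.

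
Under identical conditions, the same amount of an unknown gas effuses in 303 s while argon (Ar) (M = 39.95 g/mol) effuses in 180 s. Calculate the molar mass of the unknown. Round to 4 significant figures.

Graham's law gives t_X/t_Ar = √(M_X/M_Ar).
303/180 = 1.683 = √(M_X/39.95)
M_X = 39.95 × 1.683² = 39.95 × 2.834 = 113.2 g/mol

113.2 g/mol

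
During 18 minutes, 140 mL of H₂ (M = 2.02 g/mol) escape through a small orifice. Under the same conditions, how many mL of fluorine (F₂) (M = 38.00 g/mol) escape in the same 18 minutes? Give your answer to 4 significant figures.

Using Graham's law: rate_F₂/rate_H₂ = √(M_H₂/M_F₂) = √(2.02/38.00) = √0.05316 = 0.2306.
So the volume for F₂ is 140 × 0.2306 = 32.28 mL.

32.28 mL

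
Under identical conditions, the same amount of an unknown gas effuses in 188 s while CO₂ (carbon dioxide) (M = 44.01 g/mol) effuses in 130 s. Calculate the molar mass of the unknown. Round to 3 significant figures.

92.0 g/mol

From Graham's law, t_X/t_CO₂ = √(M_X/M_CO₂).
188/130 = 1.446 = √(M_X/44.01)
M_X = 44.01 × 1.446² = 44.01 × 2.091 = 92.0 g/mol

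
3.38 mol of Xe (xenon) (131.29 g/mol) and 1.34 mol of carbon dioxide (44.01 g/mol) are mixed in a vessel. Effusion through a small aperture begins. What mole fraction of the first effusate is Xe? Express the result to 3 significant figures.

0.594

Rate_i ∝ x_i/√M_i (Graham's law weighted by mole fraction), so the effusate composition follows n_i/√M_i.
Mole fraction of Xe in the effusate = (n_Xe/√M_Xe) / (n_Xe/√M_Xe + n_CO₂/√M_CO₂)
= (3.38/√131.29) / (3.38/√131.29 + 1.34/√44.01) = 0.2950/(0.2950 + 0.2020) = 0.594.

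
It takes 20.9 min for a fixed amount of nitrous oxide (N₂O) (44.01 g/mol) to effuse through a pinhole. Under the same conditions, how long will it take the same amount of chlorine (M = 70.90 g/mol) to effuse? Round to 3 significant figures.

Using Graham's law: t_Cl₂/t_N₂O = √(M_Cl₂/M_N₂O) = √(70.90/44.01) = √1.611 = 1.269.
So the time for Cl₂ is 20.9 × 1.269 = 26.5 min.

26.5 min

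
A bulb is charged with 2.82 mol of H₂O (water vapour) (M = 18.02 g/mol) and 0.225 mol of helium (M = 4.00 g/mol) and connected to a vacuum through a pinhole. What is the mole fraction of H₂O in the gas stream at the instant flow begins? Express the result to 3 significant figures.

0.855

Rate_i ∝ x_i/√M_i (Graham's law weighted by mole fraction), so the effusate composition follows n_i/√M_i.
So x_H₂O in the escaping gas = (n_H₂O/√M_H₂O) / Σ(n_i/√M_i)
= (2.82/√18.02) / (2.82/√18.02 + 0.225/√4.00) = 0.6643/(0.6643 + 0.1125) = 0.855.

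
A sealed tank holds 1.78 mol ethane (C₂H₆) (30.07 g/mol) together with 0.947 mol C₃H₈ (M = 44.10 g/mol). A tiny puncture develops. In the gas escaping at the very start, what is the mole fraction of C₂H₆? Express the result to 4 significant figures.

Effusion rate of each component ∝ n_i/√M_i (partial pressure × 1/√M).
Mole fraction of C₂H₆ in the effusate = (n_C₂H₆/√M_C₂H₆) / (n_C₂H₆/√M_C₂H₆ + n_C₃H₈/√M_C₃H₈)
= (1.78/√30.07) / (1.78/√30.07 + 0.947/√44.10) = 0.3246/(0.3246 + 0.1426) = 0.6948.

0.6948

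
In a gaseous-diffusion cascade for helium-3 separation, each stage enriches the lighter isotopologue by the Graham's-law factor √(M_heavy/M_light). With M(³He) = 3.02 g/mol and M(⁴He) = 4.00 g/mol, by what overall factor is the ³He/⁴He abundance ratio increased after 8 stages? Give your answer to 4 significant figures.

After 8 stages the ratio has grown by (√(4.00/3.02))^8 = (4.00/3.02)^(8/2).
= 1.32450^4 = 3.078.

3.078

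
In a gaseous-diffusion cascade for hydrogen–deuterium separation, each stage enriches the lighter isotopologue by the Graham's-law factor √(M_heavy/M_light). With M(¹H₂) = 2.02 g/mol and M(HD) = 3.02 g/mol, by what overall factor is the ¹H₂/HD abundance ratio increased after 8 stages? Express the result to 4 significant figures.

4.996

The single-stage factor is √(M_heavy/M_light), so 8 stages give [√(3.02/2.02)]^8 = (3.02/2.02)^(8/2).
= 1.49505^4 = 4.996.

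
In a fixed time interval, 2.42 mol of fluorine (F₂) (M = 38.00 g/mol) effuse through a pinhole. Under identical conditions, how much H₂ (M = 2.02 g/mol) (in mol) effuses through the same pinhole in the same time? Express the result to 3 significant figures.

Graham's law gives rate_H₂/rate_F₂ = √(M_F₂/M_H₂) = √(38.00/2.02) = √18.81 = 4.337.
So the amount for H₂ is 2.42 × 4.337 = 10.5 mol.

10.5 mol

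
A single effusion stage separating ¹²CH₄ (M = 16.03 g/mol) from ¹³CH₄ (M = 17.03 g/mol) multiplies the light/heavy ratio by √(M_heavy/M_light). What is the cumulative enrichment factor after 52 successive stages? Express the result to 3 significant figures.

After 52 stages the ratio has grown by (√(17.03/16.03))^52 = (17.03/16.03)^(52/2).
= 1.06238^26 = 4.82.

4.82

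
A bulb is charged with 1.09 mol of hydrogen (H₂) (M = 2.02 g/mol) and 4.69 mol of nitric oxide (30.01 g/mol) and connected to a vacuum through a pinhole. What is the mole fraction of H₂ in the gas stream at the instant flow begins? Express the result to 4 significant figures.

Each component's effusion rate ∝ (its partial pressure)·(1/√M) ∝ n_i/√M_i.
So x_H₂ in the escaping gas = (n_H₂/√M_H₂) / Σ(n_i/√M_i)
= (1.09/√2.02) / (1.09/√2.02 + 4.69/√30.01) = 0.7669/(0.7669 + 0.8561) = 0.4725.

0.4725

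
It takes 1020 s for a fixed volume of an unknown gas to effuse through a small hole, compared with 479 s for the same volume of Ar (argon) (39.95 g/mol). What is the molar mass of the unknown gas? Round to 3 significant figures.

181 g/mol

Since effusion rate ∝ 1/√M, t_X/t_Ar = √(M_X/M_Ar).
1020/479 = 2.129 = √(M_X/39.95)
M_X = 39.95 × 2.129² = 39.95 × 4.534 = 181 g/mol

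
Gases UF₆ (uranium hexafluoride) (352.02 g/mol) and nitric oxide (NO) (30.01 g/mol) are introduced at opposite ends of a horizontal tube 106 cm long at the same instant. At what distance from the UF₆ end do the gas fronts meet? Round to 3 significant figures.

Distances travelled in equal time are proportional to diffusion rates, so d_UF₆/d_NO = √(M_NO/M_UF₆) = √(30.01/352.02) = 0.2920.
With d_UF₆ + d_NO = 106 cm, d_NO = 106/(1 + 0.2920) = 82.04 cm.
d_UF₆ = 106 − 82.04 = 24.0 cm.

24.0 cm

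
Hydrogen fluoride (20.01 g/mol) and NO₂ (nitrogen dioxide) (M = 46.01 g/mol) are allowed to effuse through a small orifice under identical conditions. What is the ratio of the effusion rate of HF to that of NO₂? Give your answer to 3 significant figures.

1.52

Since effusion rate ∝ 1/√M, rate_HF/rate_NO₂ = √(M_NO₂/M_HF) = √(46.01/20.01) = √2.299 = 1.52.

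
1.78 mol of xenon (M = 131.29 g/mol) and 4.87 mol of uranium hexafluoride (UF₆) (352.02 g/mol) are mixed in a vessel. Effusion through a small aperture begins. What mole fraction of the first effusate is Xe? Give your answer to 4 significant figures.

Each component's effusion rate ∝ (its partial pressure)·(1/√M) ∝ n_i/√M_i.
Mole fraction of Xe in the effusate = (n_Xe/√M_Xe) / (n_Xe/√M_Xe + n_UF₆/√M_UF₆)
= (1.78/√131.29) / (1.78/√131.29 + 4.87/√352.02) = 0.1553/(0.1553 + 0.2596) = 0.3744.

0.3744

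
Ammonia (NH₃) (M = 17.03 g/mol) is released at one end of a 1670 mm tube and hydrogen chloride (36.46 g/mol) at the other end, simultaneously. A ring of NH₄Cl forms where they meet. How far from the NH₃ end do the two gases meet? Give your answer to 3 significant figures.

In equal time, each gas travels a distance ∝ its rate ∝ 1/√M, so d_NH₃/d_HCl = √(M_HCl/M_NH₃) = √(36.46/17.03) = 1.463.
With d_NH₃ + d_HCl = 1670 mm, d_HCl = 1670/(1 + 1.463) = 678.0 mm.
d_NH₃ = 1670 − 678.0 = 992 mm.

992 mm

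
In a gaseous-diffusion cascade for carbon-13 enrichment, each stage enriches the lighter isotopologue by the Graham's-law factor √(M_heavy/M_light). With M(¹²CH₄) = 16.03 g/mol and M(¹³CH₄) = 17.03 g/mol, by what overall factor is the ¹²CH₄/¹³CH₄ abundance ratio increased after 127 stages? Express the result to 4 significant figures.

The single-stage factor is √(M_heavy/M_light), so 127 stages give [√(17.03/16.03)]^127 = (17.03/16.03)^(127/2).
= 1.06238^(127/2) = 46.65.

46.65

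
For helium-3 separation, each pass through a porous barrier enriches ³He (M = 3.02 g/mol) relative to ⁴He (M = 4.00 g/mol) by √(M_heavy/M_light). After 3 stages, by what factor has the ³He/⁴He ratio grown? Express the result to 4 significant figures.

1.524

Overall factor = α^3 with α = √(4.00/3.02), i.e. (4.00/3.02)^(3/2).
= 1.32450^(3/2) = 1.524.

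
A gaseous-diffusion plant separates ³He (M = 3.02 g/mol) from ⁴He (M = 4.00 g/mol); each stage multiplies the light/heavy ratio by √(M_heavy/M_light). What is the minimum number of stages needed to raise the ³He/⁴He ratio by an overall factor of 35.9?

With α = √(4.00/3.02) per stage, ln α = ½ ln(1.32450) = 0.1405.
Need α^N ≥ 35.9 ⇒ N ≥ ln(35.9) / ln α = 3.581 / 0.1405 = 25.48.
Minimum whole number of stages: N = 26.

26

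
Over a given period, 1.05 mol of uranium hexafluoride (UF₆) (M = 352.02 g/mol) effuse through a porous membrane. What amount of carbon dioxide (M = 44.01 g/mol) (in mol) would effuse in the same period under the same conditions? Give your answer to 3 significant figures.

2.97 mol

Graham's law gives rate_CO₂/rate_UF₆ = √(M_UF₆/M_CO₂) = √(352.02/44.01) = √7.999 = 2.828.
So the amount for CO₂ is 1.05 × 2.828 = 2.97 mol.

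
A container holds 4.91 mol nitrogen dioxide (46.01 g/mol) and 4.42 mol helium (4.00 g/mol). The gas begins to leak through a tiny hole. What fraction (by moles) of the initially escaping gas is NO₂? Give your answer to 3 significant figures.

Effusion rate of each component ∝ n_i/√M_i (partial pressure × 1/√M).
x_NO₂(eff) = (n_NO₂/√M_NO₂) / (n_NO₂/√M_NO₂ + n_He/√M_He)
= (4.91/√46.01) / (4.91/√46.01 + 4.42/√4.00) = 0.7239/(0.7239 + 2.210) = 0.247.

0.247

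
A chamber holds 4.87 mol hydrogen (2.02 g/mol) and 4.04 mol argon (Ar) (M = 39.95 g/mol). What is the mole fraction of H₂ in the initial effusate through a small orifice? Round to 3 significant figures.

0.843

Effusion rate of each component ∝ n_i/√M_i (partial pressure × 1/√M).
Mole fraction of H₂ in the effusate = (n_H₂/√M_H₂) / (n_H₂/√M_H₂ + n_Ar/√M_Ar)
= (4.87/√2.02) / (4.87/√2.02 + 4.04/√39.95) = 3.427/(3.427 + 0.6392) = 0.843.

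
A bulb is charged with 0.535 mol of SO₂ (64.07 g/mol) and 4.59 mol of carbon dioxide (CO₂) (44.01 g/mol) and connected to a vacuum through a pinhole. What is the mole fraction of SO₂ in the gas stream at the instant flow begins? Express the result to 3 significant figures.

0.0881

The effusion rate of species i is ∝ p_i/√M_i ∝ n_i/√M_i.
x_SO₂(eff) = (n_SO₂/√M_SO₂) / (n_SO₂/√M_SO₂ + n_CO₂/√M_CO₂)
= (0.535/√64.07) / (0.535/√64.07 + 4.59/√44.01) = 0.06684/(0.06684 + 0.6919) = 0.0881.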